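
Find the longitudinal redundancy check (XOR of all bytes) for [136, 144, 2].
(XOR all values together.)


XOR chain: 136 ^ 144 ^ 2 = 26

26


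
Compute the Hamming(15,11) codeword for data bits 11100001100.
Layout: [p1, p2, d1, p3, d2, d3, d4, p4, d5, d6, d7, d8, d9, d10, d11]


Parity bits: p1=1, p2=0, p3=0, p4=0

101011000001100


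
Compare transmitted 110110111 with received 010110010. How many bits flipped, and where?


XOR: 100000101

3 error(s) at position(s): 0, 6, 8


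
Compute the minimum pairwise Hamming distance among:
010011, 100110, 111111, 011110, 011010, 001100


Comparing all pairs, minimum distance: 1
Can detect 0 errors, correct 0 errors

1


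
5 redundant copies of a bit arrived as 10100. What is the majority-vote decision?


Ones: 2 out of 5
Threshold: 3

0 (2/5 voted 1)


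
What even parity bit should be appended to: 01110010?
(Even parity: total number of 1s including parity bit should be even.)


Number of 1s in data: 4
Parity bit: 0

0


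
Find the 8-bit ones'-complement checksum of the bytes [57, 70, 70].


Sum = 197 mod 256 = 197
Complement = 58

58


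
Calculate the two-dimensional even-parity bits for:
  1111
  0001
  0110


Row parities: 010
Column parities: 1000

Row P: 010, Col P: 1000, Corner: 1


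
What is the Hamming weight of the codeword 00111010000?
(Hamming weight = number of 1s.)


Counting 1s in 00111010000

4


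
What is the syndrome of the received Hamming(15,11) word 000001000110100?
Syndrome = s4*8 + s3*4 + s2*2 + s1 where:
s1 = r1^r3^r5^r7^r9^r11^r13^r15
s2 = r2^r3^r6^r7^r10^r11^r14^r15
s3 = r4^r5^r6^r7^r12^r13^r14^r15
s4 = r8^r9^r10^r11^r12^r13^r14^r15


s1=0, s2=1, s3=0, s4=1

Syndrome = 10 (error at position 10)


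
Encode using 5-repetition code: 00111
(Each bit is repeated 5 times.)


Each bit -> 5 copies

0000000000111111111111111


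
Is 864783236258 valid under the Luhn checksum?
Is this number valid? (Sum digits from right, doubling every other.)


Luhn sum = 59
59 mod 10 = 9

Invalid (Luhn sum mod 10 = 9)


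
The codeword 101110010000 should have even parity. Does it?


Number of 1s: 5

No, parity error (5 ones)


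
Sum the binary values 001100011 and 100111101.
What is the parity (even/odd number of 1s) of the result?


001100011 = 99
100111101 = 317
Sum = 416 = 110100000
1s count = 3

odd parity (3 ones in 110100000)


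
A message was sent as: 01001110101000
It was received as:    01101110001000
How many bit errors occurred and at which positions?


XOR: 00100000100000

2 error(s) at position(s): 2, 8


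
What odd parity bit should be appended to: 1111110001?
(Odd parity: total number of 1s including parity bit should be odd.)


Number of 1s in data: 7
Parity bit: 0

0


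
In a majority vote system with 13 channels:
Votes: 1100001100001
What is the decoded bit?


Ones: 5 out of 13
Threshold: 7

0 (5/13 voted 1)


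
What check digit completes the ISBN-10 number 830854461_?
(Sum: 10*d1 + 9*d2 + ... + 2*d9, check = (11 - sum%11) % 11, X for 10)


Weighted sum: 249
249 mod 11 = 7

Check digit: 4


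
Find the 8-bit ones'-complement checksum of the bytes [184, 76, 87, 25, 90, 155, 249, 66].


Sum = 932 mod 256 = 164
Complement = 91

91


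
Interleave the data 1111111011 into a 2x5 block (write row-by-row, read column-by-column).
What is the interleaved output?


Matrix:
  11111
  11011
Read columns: 1111101111

1111101111


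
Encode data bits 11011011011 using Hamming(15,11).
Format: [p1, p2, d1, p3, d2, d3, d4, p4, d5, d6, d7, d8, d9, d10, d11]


Parity bits: p1=0, p2=1, p3=1, p4=1

011110111011011


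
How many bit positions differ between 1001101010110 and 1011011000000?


XOR: 0010110010110
Count of 1s: 6

6


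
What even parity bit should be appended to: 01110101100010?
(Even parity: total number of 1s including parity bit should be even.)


Number of 1s in data: 7
Parity bit: 1

1


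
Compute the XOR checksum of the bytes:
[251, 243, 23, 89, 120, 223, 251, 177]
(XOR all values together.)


XOR chain: 251 ^ 243 ^ 23 ^ 89 ^ 120 ^ 223 ^ 251 ^ 177 = 171

171


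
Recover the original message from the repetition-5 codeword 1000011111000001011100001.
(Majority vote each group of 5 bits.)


Groups: 10000, 11111, 00000, 10111, 00001
Majority votes: 01010

01010


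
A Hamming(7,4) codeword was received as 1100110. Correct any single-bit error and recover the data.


Syndrome = 0: no error detected

Data: 0110 (no errors)


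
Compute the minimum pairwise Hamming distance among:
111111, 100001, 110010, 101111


Comparing all pairs, minimum distance: 1
Can detect 0 errors, correct 0 errors

1


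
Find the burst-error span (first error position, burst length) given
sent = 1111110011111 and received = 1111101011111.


XOR: 0000011000000

Burst at position 5, length 2


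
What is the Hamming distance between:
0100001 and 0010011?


XOR: 0110010
Count of 1s: 3

3


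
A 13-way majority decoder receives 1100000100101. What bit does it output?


Ones: 5 out of 13
Threshold: 7

0 (5/13 voted 1)


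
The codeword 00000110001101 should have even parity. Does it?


Number of 1s: 5

No, parity error (5 ones)


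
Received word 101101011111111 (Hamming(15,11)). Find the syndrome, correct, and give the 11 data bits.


Syndrome = 0: no error detected

Data: 10101111111 (no errors)


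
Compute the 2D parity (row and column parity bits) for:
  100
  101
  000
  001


Row parities: 1001
Column parities: 000

Row P: 1001, Col P: 000, Corner: 0


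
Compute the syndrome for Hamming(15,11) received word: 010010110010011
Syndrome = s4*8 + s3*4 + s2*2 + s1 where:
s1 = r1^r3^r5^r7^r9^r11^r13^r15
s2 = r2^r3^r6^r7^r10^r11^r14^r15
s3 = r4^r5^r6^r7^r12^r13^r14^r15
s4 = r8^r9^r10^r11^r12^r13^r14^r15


s1=0, s2=1, s3=0, s4=0

Syndrome = 2 (error at position 2)


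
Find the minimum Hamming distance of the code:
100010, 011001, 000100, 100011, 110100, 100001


Comparing all pairs, minimum distance: 1
Can detect 0 errors, correct 0 errors

1


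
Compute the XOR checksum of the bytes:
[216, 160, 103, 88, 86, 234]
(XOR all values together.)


XOR chain: 216 ^ 160 ^ 103 ^ 88 ^ 86 ^ 234 = 251

251


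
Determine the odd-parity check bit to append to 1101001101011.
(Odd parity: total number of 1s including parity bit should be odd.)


Number of 1s in data: 8
Parity bit: 1

1


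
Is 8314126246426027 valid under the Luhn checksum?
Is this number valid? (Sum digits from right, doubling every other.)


Luhn sum = 63
63 mod 10 = 3

Invalid (Luhn sum mod 10 = 3)


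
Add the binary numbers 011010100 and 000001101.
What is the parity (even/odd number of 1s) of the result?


011010100 = 212
000001101 = 13
Sum = 225 = 11100001
1s count = 4

even parity (4 ones in 11100001)


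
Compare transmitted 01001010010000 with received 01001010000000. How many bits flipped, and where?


XOR: 00000000010000

1 error(s) at position(s): 9


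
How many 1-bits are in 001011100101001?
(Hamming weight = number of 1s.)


Counting 1s in 001011100101001

7


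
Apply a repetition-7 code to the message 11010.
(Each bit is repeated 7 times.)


Each bit -> 7 copies

11111111111111000000011111110000000


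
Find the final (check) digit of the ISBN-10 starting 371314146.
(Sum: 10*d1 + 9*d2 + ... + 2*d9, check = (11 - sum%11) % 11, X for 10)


Weighted sum: 176
176 mod 11 = 0

Check digit: 0


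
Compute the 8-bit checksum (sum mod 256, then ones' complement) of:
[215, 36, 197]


Sum = 448 mod 256 = 192
Complement = 63

63


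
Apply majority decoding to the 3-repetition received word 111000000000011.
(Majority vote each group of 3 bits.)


Groups: 111, 000, 000, 000, 011
Majority votes: 10001

10001


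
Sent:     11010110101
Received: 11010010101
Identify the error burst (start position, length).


XOR: 00000100000

Burst at position 5, length 1


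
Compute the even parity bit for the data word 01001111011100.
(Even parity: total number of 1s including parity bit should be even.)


Number of 1s in data: 8
Parity bit: 0

0


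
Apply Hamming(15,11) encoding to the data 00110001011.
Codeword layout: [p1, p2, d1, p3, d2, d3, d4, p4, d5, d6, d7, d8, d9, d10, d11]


Parity bits: p1=0, p2=0, p3=1, p4=1

000101110001011


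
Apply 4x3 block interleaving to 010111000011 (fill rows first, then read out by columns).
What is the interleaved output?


Matrix:
  010
  111
  000
  011
Read columns: 010011010101

010011010101


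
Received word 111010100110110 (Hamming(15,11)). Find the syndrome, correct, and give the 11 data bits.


Syndrome = 0: no error detected

Data: 11010110110 (no errors)


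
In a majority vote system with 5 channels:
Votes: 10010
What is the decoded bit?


Ones: 2 out of 5
Threshold: 3

0 (2/5 voted 1)


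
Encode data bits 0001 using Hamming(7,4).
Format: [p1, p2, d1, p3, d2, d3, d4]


Parity bits: p1=1, p2=1, p3=1

1101001


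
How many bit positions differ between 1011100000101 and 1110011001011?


XOR: 0101111001110
Count of 1s: 8

8


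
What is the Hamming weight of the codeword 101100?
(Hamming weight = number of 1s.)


Counting 1s in 101100

3


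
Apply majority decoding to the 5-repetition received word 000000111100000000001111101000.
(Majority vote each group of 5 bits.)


Groups: 00000, 01111, 00000, 00000, 11111, 01000
Majority votes: 010010

010010


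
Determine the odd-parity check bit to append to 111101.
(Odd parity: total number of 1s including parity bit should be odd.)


Number of 1s in data: 5
Parity bit: 0

0


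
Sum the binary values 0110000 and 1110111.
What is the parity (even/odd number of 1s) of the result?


0110000 = 48
1110111 = 119
Sum = 167 = 10100111
1s count = 5

odd parity (5 ones in 10100111)


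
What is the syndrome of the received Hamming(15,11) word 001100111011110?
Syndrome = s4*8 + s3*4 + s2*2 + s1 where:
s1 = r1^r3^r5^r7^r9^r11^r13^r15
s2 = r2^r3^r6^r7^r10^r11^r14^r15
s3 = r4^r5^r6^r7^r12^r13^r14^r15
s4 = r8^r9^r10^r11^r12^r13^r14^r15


s1=1, s2=0, s3=1, s4=0

Syndrome = 5 (error at position 5)


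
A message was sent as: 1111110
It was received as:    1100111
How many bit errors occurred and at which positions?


XOR: 0011001

3 error(s) at position(s): 2, 3, 6


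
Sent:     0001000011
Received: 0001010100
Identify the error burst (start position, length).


XOR: 0000010111

Burst at position 5, length 5


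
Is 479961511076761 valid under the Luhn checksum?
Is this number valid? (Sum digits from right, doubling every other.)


Luhn sum = 64
64 mod 10 = 4

Invalid (Luhn sum mod 10 = 4)


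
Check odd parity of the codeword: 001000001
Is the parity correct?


Number of 1s: 2

No, parity error (2 ones)


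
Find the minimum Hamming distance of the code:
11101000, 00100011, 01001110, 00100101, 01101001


Comparing all pairs, minimum distance: 2
Can detect 1 errors, correct 0 errors

2


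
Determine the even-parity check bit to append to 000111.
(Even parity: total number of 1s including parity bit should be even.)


Number of 1s in data: 3
Parity bit: 1

1


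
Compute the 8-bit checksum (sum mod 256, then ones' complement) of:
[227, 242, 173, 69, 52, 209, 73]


Sum = 1045 mod 256 = 21
Complement = 234

234


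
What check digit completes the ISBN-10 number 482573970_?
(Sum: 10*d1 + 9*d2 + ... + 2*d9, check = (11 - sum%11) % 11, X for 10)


Weighted sum: 277
277 mod 11 = 2

Check digit: 9


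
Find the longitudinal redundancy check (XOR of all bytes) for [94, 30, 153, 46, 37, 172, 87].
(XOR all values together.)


XOR chain: 94 ^ 30 ^ 153 ^ 46 ^ 37 ^ 172 ^ 87 = 41

41


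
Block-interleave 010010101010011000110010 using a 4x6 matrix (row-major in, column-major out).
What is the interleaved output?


Matrix:
  010010
  101010
  011000
  110010
Read columns: 010110110110000011010000

010110110110000011010000


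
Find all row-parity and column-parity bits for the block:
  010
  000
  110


Row parities: 100
Column parities: 100

Row P: 100, Col P: 100, Corner: 1


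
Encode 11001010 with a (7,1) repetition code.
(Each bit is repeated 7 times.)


Each bit -> 7 copies

11111111111111000000000000001111111000000011111110000000


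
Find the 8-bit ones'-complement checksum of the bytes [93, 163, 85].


Sum = 341 mod 256 = 85
Complement = 170

170


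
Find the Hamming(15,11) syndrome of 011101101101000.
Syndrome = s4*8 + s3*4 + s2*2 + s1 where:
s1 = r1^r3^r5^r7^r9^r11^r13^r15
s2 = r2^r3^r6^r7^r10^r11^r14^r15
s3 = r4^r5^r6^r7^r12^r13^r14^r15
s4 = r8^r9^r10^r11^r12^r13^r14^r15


s1=1, s2=1, s3=0, s4=1

Syndrome = 11 (error at position 11)


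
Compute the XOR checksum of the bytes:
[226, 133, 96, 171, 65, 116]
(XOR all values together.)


XOR chain: 226 ^ 133 ^ 96 ^ 171 ^ 65 ^ 116 = 153

153


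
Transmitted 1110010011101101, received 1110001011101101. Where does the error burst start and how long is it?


XOR: 0000011000000000

Burst at position 5, length 2


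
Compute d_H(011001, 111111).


XOR: 100110
Count of 1s: 3

3


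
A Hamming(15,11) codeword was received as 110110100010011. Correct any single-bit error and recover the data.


Syndrome = 15: error at position 15

Data: 01010010010 (corrected bit 15)


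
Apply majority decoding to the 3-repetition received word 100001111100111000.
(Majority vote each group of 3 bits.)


Groups: 100, 001, 111, 100, 111, 000
Majority votes: 001010

001010


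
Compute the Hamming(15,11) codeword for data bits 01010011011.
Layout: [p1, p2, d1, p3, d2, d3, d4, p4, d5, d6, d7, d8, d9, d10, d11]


Parity bits: p1=0, p2=0, p3=1, p4=0

000110100011011


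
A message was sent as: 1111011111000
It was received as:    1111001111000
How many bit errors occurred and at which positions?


XOR: 0000010000000

1 error(s) at position(s): 5


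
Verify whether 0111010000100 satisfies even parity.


Number of 1s: 5

No, parity error (5 ones)


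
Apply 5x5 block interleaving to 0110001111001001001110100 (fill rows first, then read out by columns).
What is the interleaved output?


Matrix:
  01100
  01111
  00100
  10011
  10100
Read columns: 0001111000111010101001010

0001111000111010101001010


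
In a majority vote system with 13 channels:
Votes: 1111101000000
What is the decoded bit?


Ones: 6 out of 13
Threshold: 7

0 (6/13 voted 1)


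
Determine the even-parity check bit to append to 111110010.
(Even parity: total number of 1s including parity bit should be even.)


Number of 1s in data: 6
Parity bit: 0

0


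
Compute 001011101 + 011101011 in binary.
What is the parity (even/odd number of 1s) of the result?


001011101 = 93
011101011 = 235
Sum = 328 = 101001000
1s count = 3

odd parity (3 ones in 101001000)


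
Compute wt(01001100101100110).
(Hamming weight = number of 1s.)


Counting 1s in 01001100101100110

8


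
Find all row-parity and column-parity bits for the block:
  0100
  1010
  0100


Row parities: 101
Column parities: 1010

Row P: 101, Col P: 1010, Corner: 0


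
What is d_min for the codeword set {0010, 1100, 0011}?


Comparing all pairs, minimum distance: 1
Can detect 0 errors, correct 0 errors

1


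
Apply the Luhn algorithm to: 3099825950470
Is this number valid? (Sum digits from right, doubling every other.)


Luhn sum = 61
61 mod 10 = 1

Invalid (Luhn sum mod 10 = 1)


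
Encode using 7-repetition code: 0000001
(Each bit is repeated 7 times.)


Each bit -> 7 copies

0000000000000000000000000000000000000000001111111


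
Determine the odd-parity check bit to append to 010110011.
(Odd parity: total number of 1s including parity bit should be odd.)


Number of 1s in data: 5
Parity bit: 0

0


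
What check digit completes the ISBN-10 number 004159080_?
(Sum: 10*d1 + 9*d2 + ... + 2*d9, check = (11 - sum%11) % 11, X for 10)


Weighted sum: 138
138 mod 11 = 6

Check digit: 5


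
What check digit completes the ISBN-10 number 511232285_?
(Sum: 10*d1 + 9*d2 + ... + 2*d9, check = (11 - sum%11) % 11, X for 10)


Weighted sum: 151
151 mod 11 = 8

Check digit: 3


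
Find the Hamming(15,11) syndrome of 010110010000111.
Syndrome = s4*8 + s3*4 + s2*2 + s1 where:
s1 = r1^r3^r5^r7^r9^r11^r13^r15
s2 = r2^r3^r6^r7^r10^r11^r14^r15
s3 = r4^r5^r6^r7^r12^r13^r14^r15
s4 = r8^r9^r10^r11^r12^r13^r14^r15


s1=1, s2=1, s3=1, s4=0

Syndrome = 7 (error at position 7)


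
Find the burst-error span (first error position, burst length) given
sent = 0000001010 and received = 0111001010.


XOR: 0111000000

Burst at position 1, length 3


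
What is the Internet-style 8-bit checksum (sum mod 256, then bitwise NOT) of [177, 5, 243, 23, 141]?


Sum = 589 mod 256 = 77
Complement = 178

178


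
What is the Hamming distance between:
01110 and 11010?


XOR: 10100
Count of 1s: 2

2


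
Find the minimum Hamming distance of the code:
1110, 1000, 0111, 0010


Comparing all pairs, minimum distance: 2
Can detect 1 errors, correct 0 errors

2


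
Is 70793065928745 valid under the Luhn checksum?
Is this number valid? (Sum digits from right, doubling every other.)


Luhn sum = 71
71 mod 10 = 1

Invalid (Luhn sum mod 10 = 1)


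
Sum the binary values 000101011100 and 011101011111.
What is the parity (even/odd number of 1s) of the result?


000101011100 = 348
011101011111 = 1887
Sum = 2235 = 100010111011
1s count = 7

odd parity (7 ones in 100010111011)


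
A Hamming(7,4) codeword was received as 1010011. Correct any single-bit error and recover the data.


Syndrome = 3: error at position 3

Data: 0011 (corrected bit 3)


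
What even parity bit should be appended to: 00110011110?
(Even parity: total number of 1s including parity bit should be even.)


Number of 1s in data: 6
Parity bit: 0

0


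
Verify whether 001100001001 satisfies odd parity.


Number of 1s: 4

No, parity error (4 ones)


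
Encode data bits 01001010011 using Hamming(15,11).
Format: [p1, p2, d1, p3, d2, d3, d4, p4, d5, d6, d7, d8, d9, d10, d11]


Parity bits: p1=0, p2=1, p3=1, p4=0

010110001010011


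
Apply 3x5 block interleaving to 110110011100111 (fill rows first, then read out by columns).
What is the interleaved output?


Matrix:
  11011
  00111
  00111
Read columns: 100100011111111

100100011111111


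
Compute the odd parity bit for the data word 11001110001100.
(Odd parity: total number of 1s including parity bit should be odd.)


Number of 1s in data: 7
Parity bit: 0

0


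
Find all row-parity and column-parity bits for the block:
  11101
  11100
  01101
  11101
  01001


Row parities: 01100
Column parities: 11000

Row P: 01100, Col P: 11000, Corner: 0


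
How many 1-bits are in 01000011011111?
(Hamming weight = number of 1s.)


Counting 1s in 01000011011111

8


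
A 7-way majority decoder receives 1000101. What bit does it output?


Ones: 3 out of 7
Threshold: 4

0 (3/7 voted 1)


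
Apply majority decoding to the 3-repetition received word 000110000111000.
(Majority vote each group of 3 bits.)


Groups: 000, 110, 000, 111, 000
Majority votes: 01010

01010


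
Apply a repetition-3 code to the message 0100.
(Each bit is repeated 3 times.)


Each bit -> 3 copies

000111000000


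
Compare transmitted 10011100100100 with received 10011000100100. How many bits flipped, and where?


XOR: 00000100000000

1 error(s) at position(s): 5


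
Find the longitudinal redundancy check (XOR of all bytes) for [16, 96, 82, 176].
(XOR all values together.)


XOR chain: 16 ^ 96 ^ 82 ^ 176 = 146

146


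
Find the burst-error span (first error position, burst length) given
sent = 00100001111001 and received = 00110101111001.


XOR: 00010100000000

Burst at position 3, length 3


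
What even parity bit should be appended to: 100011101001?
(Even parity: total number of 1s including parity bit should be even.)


Number of 1s in data: 6
Parity bit: 0

0


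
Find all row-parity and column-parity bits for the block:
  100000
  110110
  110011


Row parities: 100
Column parities: 100101

Row P: 100, Col P: 100101, Corner: 1


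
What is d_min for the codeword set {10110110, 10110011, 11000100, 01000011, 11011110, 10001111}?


Comparing all pairs, minimum distance: 2
Can detect 1 errors, correct 0 errors

2


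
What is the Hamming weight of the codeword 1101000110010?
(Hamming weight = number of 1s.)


Counting 1s in 1101000110010

6


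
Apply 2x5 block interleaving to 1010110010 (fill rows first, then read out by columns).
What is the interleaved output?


Matrix:
  10101
  10010
Read columns: 1100100110

1100100110


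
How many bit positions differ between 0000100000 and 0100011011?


XOR: 0100111011
Count of 1s: 6

6


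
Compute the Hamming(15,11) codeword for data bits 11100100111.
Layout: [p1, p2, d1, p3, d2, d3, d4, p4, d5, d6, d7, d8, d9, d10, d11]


Parity bits: p1=0, p2=1, p3=1, p4=0

011111000100111


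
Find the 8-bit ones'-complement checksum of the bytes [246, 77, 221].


Sum = 544 mod 256 = 32
Complement = 223

223


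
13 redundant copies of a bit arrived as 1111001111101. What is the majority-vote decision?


Ones: 10 out of 13
Threshold: 7

1 (10/13 voted 1)


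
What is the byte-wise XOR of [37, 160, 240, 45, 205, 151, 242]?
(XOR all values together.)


XOR chain: 37 ^ 160 ^ 240 ^ 45 ^ 205 ^ 151 ^ 242 = 240

240


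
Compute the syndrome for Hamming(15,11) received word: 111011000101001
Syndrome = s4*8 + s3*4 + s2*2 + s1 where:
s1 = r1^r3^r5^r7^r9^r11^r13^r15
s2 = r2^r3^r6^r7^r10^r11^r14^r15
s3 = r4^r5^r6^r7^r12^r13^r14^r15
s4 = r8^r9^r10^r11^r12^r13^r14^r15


s1=0, s2=1, s3=0, s4=1

Syndrome = 10 (error at position 10)


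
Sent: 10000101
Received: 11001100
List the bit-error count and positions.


XOR: 01001001

3 error(s) at position(s): 1, 4, 7


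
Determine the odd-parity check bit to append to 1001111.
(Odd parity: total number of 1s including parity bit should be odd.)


Number of 1s in data: 5
Parity bit: 0

0


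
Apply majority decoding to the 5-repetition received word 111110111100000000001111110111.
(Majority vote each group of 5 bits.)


Groups: 11111, 01111, 00000, 00000, 11111, 10111
Majority votes: 110011

110011


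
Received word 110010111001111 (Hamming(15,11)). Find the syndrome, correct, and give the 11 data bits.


Syndrome = 0: no error detected

Data: 01011001111 (no errors)


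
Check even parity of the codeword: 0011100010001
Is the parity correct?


Number of 1s: 5

No, parity error (5 ones)


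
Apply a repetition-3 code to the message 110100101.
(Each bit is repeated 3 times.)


Each bit -> 3 copies

111111000111000000111000111


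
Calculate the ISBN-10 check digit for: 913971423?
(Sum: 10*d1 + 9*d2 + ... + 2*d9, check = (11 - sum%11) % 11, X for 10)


Weighted sum: 261
261 mod 11 = 8

Check digit: 3


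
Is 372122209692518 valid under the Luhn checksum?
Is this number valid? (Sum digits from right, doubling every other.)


Luhn sum = 60
60 mod 10 = 0

Valid (Luhn sum mod 10 = 0)


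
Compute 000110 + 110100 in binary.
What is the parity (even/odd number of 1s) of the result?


000110 = 6
110100 = 52
Sum = 58 = 111010
1s count = 4

even parity (4 ones in 111010)


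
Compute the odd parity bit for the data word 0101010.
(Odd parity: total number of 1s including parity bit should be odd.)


Number of 1s in data: 3
Parity bit: 0

0


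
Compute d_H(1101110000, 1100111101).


XOR: 0001001101
Count of 1s: 4

4


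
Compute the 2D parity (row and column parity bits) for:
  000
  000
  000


Row parities: 000
Column parities: 000

Row P: 000, Col P: 000, Corner: 0


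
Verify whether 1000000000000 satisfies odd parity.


Number of 1s: 1

Yes, parity is correct (1 ones)


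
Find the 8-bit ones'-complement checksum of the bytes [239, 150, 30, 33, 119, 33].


Sum = 604 mod 256 = 92
Complement = 163

163


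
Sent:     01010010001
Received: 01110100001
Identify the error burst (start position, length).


XOR: 00100110000

Burst at position 2, length 5


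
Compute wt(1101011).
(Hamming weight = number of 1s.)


Counting 1s in 1101011

5


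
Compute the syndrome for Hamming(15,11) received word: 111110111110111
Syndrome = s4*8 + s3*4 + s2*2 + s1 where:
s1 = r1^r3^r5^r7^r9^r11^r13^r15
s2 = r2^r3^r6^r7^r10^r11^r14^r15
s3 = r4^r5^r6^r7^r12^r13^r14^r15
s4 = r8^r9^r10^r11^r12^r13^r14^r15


s1=0, s2=1, s3=0, s4=1

Syndrome = 10 (error at position 10)


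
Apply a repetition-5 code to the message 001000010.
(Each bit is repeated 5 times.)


Each bit -> 5 copies

000000000011111000000000000000000001111100000


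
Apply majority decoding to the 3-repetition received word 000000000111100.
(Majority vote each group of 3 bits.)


Groups: 000, 000, 000, 111, 100
Majority votes: 00010

00010


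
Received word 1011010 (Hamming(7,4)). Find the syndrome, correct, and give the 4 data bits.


Syndrome = 0: no error detected

Data: 1010 (no errors)


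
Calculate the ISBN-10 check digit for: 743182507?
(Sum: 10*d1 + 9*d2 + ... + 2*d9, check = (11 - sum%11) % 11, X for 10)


Weighted sum: 229
229 mod 11 = 9

Check digit: 2


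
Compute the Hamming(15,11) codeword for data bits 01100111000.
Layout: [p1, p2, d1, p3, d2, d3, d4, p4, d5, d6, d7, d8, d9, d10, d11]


Parity bits: p1=0, p2=1, p3=1, p4=1

010111010111000


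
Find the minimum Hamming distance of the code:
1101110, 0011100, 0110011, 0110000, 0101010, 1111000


Comparing all pairs, minimum distance: 2
Can detect 1 errors, correct 0 errors

2


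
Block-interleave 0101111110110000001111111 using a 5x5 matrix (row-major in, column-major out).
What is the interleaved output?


Matrix:
  01011
  11110
  11000
  00011
  11111
Read columns: 0110111101010011101110011

0110111101010011101110011


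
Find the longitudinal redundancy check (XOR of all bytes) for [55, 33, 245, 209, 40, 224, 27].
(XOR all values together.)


XOR chain: 55 ^ 33 ^ 245 ^ 209 ^ 40 ^ 224 ^ 27 = 225

225


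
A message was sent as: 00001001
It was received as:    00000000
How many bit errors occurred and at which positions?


XOR: 00001001

2 error(s) at position(s): 4, 7


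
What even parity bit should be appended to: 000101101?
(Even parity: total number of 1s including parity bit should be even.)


Number of 1s in data: 4
Parity bit: 0

0


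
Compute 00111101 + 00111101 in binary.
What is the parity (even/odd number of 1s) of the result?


00111101 = 61
00111101 = 61
Sum = 122 = 1111010
1s count = 5

odd parity (5 ones in 1111010)


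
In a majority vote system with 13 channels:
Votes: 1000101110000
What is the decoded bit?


Ones: 5 out of 13
Threshold: 7

0 (5/13 voted 1)


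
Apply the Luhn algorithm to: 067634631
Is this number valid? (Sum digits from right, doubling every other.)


Luhn sum = 37
37 mod 10 = 7

Invalid (Luhn sum mod 10 = 7)


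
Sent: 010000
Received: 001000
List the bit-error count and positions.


XOR: 011000

2 error(s) at position(s): 1, 2


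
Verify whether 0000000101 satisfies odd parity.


Number of 1s: 2

No, parity error (2 ones)


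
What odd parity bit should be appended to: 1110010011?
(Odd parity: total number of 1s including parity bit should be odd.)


Number of 1s in data: 6
Parity bit: 1

1


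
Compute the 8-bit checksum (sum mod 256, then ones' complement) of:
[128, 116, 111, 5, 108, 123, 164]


Sum = 755 mod 256 = 243
Complement = 12

12


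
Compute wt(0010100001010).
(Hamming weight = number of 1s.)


Counting 1s in 0010100001010

4


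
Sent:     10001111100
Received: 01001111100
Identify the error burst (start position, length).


XOR: 11000000000

Burst at position 0, length 2


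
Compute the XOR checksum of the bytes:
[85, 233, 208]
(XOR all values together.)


XOR chain: 85 ^ 233 ^ 208 = 108

108


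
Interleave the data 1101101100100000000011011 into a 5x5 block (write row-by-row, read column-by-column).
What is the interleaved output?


Matrix:
  11011
  01100
  10000
  00000
  11011
Read columns: 1010111001010001000110001

1010111001010001000110001


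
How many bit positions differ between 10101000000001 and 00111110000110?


XOR: 10010110000111
Count of 1s: 7

7


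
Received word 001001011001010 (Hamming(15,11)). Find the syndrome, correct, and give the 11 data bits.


Syndrome = 6: error at position 6

Data: 10001001010 (corrected bit 6)


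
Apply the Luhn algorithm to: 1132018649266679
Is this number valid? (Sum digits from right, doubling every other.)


Luhn sum = 75
75 mod 10 = 5

Invalid (Luhn sum mod 10 = 5)


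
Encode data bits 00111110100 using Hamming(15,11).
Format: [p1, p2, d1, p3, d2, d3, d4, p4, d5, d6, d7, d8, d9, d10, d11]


Parity bits: p1=0, p2=0, p3=1, p4=0

000101101110100


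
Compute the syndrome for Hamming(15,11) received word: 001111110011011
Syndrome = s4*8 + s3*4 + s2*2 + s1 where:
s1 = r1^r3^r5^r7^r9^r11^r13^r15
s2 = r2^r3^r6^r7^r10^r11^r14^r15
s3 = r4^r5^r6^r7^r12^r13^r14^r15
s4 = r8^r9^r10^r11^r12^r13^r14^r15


s1=1, s2=0, s3=1, s4=1

Syndrome = 13 (error at position 13)


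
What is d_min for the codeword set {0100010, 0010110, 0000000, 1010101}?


Comparing all pairs, minimum distance: 2
Can detect 1 errors, correct 0 errors

2


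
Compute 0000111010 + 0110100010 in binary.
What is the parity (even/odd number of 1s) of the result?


0000111010 = 58
0110100010 = 418
Sum = 476 = 111011100
1s count = 6

even parity (6 ones in 111011100)


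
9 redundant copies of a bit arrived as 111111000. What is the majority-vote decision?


Ones: 6 out of 9
Threshold: 5

1 (6/9 voted 1)


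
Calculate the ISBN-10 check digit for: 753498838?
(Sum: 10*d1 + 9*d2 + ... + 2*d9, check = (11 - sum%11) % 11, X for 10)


Weighted sum: 318
318 mod 11 = 10

Check digit: 1


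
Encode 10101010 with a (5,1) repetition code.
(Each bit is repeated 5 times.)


Each bit -> 5 copies

1111100000111110000011111000001111100000


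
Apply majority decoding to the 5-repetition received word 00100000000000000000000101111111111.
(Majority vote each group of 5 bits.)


Groups: 00100, 00000, 00000, 00000, 00010, 11111, 11111
Majority votes: 0000011

0000011


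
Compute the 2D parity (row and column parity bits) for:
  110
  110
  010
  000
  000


Row parities: 00100
Column parities: 010

Row P: 00100, Col P: 010, Corner: 1


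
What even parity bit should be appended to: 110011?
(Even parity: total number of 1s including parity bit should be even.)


Number of 1s in data: 4
Parity bit: 0

0


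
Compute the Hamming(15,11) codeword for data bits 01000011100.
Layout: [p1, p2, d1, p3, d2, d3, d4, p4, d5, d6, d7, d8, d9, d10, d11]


Parity bits: p1=1, p2=1, p3=1, p4=1

110110010011100


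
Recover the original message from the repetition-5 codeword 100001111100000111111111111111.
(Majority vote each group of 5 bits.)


Groups: 10000, 11111, 00000, 11111, 11111, 11111
Majority votes: 010111

010111


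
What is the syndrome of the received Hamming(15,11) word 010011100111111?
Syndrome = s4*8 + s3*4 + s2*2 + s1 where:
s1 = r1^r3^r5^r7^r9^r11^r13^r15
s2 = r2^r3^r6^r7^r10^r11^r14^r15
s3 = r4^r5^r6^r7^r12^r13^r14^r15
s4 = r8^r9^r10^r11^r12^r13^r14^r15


s1=1, s2=1, s3=1, s4=0

Syndrome = 7 (error at position 7)


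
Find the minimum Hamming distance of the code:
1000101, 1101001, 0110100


Comparing all pairs, minimum distance: 3
Can detect 2 errors, correct 1 errors

3


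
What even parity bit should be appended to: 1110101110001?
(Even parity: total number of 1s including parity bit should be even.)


Number of 1s in data: 8
Parity bit: 0

0


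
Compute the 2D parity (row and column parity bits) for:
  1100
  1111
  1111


Row parities: 000
Column parities: 1100

Row P: 000, Col P: 1100, Corner: 0


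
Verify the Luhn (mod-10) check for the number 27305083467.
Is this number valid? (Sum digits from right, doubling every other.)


Luhn sum = 43
43 mod 10 = 3

Invalid (Luhn sum mod 10 = 3)


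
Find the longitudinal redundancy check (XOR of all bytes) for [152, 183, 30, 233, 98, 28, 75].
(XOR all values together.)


XOR chain: 152 ^ 183 ^ 30 ^ 233 ^ 98 ^ 28 ^ 75 = 237

237


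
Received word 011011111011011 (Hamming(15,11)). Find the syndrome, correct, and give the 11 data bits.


Syndrome = 2: error at position 2

Data: 11111011011 (corrected bit 2)


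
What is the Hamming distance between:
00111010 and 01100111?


XOR: 01011101
Count of 1s: 5

5


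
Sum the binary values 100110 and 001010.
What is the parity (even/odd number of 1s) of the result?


100110 = 38
001010 = 10
Sum = 48 = 110000
1s count = 2

even parity (2 ones in 110000)


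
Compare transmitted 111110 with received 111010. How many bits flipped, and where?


XOR: 000100

1 error(s) at position(s): 3


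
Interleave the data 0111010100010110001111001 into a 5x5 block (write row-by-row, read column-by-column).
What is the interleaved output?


Matrix:
  01110
  10100
  01011
  00011
  11001
Read columns: 0100110101110001011000111

0100110101110001011000111


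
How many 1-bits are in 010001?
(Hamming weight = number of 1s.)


Counting 1s in 010001

2


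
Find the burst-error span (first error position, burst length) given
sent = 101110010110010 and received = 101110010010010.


XOR: 000000000100000

Burst at position 9, length 1


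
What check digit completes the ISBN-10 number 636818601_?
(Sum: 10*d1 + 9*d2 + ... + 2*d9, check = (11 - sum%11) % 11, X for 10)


Weighted sum: 263
263 mod 11 = 10

Check digit: 1


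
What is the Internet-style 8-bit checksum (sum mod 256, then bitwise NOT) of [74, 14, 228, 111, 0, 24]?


Sum = 451 mod 256 = 195
Complement = 60

60


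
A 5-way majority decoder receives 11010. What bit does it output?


Ones: 3 out of 5
Threshold: 3

1 (3/5 voted 1)


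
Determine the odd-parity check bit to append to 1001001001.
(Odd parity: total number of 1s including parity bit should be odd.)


Number of 1s in data: 4
Parity bit: 1

1


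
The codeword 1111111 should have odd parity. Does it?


Number of 1s: 7

Yes, parity is correct (7 ones)


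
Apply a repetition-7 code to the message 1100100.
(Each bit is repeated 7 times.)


Each bit -> 7 copies

1111111111111100000000000000111111100000000000000


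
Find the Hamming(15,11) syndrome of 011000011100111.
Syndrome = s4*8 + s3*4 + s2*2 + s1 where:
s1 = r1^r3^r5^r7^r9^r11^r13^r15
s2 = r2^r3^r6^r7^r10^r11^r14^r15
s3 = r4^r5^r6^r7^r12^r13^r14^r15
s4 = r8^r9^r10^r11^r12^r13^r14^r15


s1=0, s2=1, s3=1, s4=0

Syndrome = 6 (error at position 6)


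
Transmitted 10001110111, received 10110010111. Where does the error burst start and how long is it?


XOR: 00111100000

Burst at position 2, length 4


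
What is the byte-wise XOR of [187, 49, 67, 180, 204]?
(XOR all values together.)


XOR chain: 187 ^ 49 ^ 67 ^ 180 ^ 204 = 177

177


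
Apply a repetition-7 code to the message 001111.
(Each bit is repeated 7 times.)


Each bit -> 7 copies

000000000000001111111111111111111111111111


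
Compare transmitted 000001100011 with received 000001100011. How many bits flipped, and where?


XOR: 000000000000

0 errors (received matches sent)


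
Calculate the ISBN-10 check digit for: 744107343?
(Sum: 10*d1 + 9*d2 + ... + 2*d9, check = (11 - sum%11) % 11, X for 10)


Weighted sum: 210
210 mod 11 = 1

Check digit: X


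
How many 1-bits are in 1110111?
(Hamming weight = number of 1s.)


Counting 1s in 1110111

6


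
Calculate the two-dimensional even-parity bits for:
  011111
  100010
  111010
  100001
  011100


Row parities: 10001
Column parities: 111010

Row P: 10001, Col P: 111010, Corner: 0


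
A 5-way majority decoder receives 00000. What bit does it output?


Ones: 0 out of 5
Threshold: 3

0 (0/5 voted 1)


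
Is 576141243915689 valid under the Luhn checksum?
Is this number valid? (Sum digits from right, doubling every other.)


Luhn sum = 70
70 mod 10 = 0

Valid (Luhn sum mod 10 = 0)


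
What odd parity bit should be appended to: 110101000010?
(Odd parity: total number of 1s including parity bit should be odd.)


Number of 1s in data: 5
Parity bit: 0

0


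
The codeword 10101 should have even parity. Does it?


Number of 1s: 3

No, parity error (3 ones)


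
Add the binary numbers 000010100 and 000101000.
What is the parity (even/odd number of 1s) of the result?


000010100 = 20
000101000 = 40
Sum = 60 = 111100
1s count = 4

even parity (4 ones in 111100)


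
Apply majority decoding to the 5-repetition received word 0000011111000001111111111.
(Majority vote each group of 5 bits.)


Groups: 00000, 11111, 00000, 11111, 11111
Majority votes: 01011

01011


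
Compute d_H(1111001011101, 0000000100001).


XOR: 1111001111100
Count of 1s: 9

9


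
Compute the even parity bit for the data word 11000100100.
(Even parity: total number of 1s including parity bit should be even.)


Number of 1s in data: 4
Parity bit: 0

0


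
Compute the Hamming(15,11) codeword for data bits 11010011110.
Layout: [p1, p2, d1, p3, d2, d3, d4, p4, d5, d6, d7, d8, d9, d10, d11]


Parity bits: p1=1, p2=0, p3=1, p4=0

101110100011110


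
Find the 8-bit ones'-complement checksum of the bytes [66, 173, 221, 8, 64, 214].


Sum = 746 mod 256 = 234
Complement = 21

21


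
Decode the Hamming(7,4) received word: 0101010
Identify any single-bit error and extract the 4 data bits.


Syndrome = 0: no error detected

Data: 0010 (no errors)


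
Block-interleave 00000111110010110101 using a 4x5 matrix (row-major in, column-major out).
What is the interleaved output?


Matrix:
  00000
  11111
  00101
  10101
Read columns: 01010100011101000111

01010100011101000111


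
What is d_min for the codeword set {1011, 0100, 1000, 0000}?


Comparing all pairs, minimum distance: 1
Can detect 0 errors, correct 0 errors

1


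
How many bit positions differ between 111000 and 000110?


XOR: 111110
Count of 1s: 5

5


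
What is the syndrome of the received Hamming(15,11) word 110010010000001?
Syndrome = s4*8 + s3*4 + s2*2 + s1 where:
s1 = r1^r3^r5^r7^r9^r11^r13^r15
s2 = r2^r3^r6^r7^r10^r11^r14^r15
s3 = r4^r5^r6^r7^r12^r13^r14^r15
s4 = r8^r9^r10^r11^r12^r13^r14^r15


s1=1, s2=0, s3=0, s4=0

Syndrome = 1 (error at position 1)


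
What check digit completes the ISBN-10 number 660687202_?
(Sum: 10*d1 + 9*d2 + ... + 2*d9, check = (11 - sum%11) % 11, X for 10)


Weighted sum: 251
251 mod 11 = 9

Check digit: 2


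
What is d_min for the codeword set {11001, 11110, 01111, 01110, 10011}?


Comparing all pairs, minimum distance: 1
Can detect 0 errors, correct 0 errors

1


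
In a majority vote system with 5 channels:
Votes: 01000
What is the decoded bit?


Ones: 1 out of 5
Threshold: 3

0 (1/5 voted 1)


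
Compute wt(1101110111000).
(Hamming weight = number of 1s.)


Counting 1s in 1101110111000

8


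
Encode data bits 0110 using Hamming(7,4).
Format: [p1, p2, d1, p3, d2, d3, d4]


Parity bits: p1=1, p2=1, p3=0

1100110


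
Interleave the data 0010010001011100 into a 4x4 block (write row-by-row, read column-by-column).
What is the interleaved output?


Matrix:
  0010
  0100
  0101
  1100
Read columns: 0001011110000010

0001011110000010
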